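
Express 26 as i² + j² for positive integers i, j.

We need to find integers i, j > 0 such that i² + j² = 26.
Trying i = 1: j² = 26 - 1² = 26 - 1 = 25
j = 5
Check: 1² + 5² = 1 + 25 = 26 ✓

26 = 1² + 5²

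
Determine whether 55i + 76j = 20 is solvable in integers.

Step 1: Compute gcd(55, 76).
gcd(55, 76) = 1

Step 2: Check divisibility.
Does 1 divide 20? 20 = 1 x 20, so yes.

By the theorem on linear Diophantine equations, 55i + 76j = 20 has integer solutions if and only if gcd(55, 76) divides 20. Since 1 | 20, solutions exist.

Yes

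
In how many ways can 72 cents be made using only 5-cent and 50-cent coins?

We need non-negative integers (x, y) with 5x + 50y = 72.
For each x from 0 to 14, check if (72 - 5x) is a non-negative multiple of 50.
Solutions (x, y): none
Count: 0

0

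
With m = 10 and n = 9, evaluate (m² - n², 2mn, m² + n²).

a = m² - n² = 100 - 81 = 19
b = 2mn = 2·10·9 = 180
c = m² + n² = 100 + 81 = 181
Verify: 19² + 180² = 361 + 32400 = 32761 = 181² ✓

(19, 180, 181)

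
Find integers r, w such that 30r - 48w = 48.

Step 1: Check solvability.
gcd(30, 48) = 6
Since 6 divides 48, solutions exist.

Step 2: Apply extended Euclidean algorithm to find gcd.
We find integers such that 30*x0 + 48*y0 = 6

Step 3: Scale the particular solution.
Multiply by 48/6 = 8:
r = -24, w = -16

Step 4: Verify.
30*(-24) - 48*(-16) = 48 = 48 ✓

r = -24, w = -16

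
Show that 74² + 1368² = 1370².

Compute a² + b² = 74² + 1368² = 5476 + 1871424 = 1876900
Compute c² = 1370² = 1876900
Since 1876900 = 1876900, confirmed.

Yes, it is a Pythagorean triple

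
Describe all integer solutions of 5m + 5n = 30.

Step 1: Compute gcd(5, 5) = 5.
Since 5 divides 30, solutions exist.

Step 2: Find a particular solution using extended Euclidean algorithm.
We get m₀ = 0, n₀ = 6.
Check: 5*0 + 5*6 = 30 = 30 ✓

Step 3: Write the general solution.
m = 0 + (5/5)t = 0 + 1t
n = 6 - (5/5)t = 6 - 1t
for any integer t.

m = 0 + 1t, n = 6 - 1t for integer t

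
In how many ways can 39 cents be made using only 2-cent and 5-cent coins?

We need non-negative integers (x, y) with 2x + 5y = 39.
For each x from 0 to 19, check if (39 - 2x) is a non-negative multiple of 5.
Solutions (x, y): (2,7), (7,5), (12,3), (17,1)
Count: 4

4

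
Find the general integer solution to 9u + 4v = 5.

Step 1: Compute gcd(9, 4) = 1.
Since 1 divides 5, solutions exist.

Step 2: Find a particular solution using extended Euclidean algorithm.
We get u₀ = 5, v₀ = -10.
Check: 9*5 + 4*-10 = 5 = 5 ✓

Step 3: Write the general solution.
u = 5 + (4/1)t = 5 + 4t
v = -10 - (9/1)t = -10 - 9t
for any integer t.

u = 5 + 4t, v = -10 - 9t for integer t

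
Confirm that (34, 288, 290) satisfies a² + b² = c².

Compute a² + b² = 34² + 288² = 1156 + 82944 = 84100
Compute c² = 290² = 84100
Since 84100 = 84100, confirmed.

Yes, it is a Pythagorean triple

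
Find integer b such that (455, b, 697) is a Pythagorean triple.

b² = c² - a² = 697² - 455² = 485809 - 207025 = 278784
b = sqrt(278784) = 528

528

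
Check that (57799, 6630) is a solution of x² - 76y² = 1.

Compute x² = 57799² = 3340724401
Compute 76y² = 76·6630² = 76·43956900 = 3340724400
x² - 76y² = 3340724401 - 3340724400 = 1
Since this equals 1, (57799, 6630) is a solution.

Yes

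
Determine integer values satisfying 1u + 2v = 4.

Step 1: Check solvability.
gcd(1, 2) = 1
Since 1 divides 4, solutions exist.

Step 2: Apply extended Euclidean algorithm to find gcd.
We find integers such that 1*x0 + 2*y0 = 1

Step 3: Scale the particular solution.
Multiply by 4/1 = 4:
u = 4, v = 0

Step 4: Verify.
1*(4) + 2*(0) = 4 = 4 ✓

u = 4, v = 0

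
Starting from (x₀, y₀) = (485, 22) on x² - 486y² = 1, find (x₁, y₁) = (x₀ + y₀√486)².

Solutions to x² - Dy² = 1 are generated by powers of (x₀ + y₀√D).
The next solution satisfies x₁ + y₁√486 = (x₀ + y₀√486)², giving:
x₁ = x₀² + 486y₀² = 485² + 486·22² = 235225 + 235224 = 470449
y₁ = 2x₀y₀ = 2·485·22 = 21340

Verify: 470449² - 486·21340² = 221322261601 - 221322261600 = 1 ✓

x = 470449, y = 21340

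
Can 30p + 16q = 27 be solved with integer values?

Step 1: Compute gcd(30, 16).
gcd(30, 16) = 2

Step 2: Check divisibility.
Does 2 divide 27? 27 = 2 x 13 + 1, so no.

By the theorem on linear Diophantine equations, 30p + 16q = 27 has integer solutions if and only if gcd(30, 16) divides 27. Since 2 does not divide 27, no solutions exist.

No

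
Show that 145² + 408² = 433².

Compute a² + b²:
145² + 408² = 21025 + 166464 = 187489
Compute c²:
433² = 187489
Since 187489 = 187489, it is a Pythagorean triple.

Yes, it is a Pythagorean triple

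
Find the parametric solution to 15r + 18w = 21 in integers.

Step 1: Compute gcd(15, 18) = 3.
Since 3 divides 21, solutions exist.

Step 2: Find a particular solution using extended Euclidean algorithm.
We get r₀ = -7, w₀ = 7.
Check: 15*-7 + 18*7 = 21 = 21 ✓

Step 3: Write the general solution.
r = -7 + (18/3)t = -7 + 6t
w = 7 - (15/3)t = 7 - 5t
for any integer t.

r = -7 + 6t, w = 7 - 5t for integer t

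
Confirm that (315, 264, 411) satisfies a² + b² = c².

Compute a² + b² = 315² + 264² = 99225 + 69696 = 168921
Compute c² = 411² = 168921
Since 168921 = 168921, confirmed.

Yes, it is a Pythagorean triple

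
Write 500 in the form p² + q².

We need to find integers p, q > 0 such that p² + q² = 500.
Trying p = 4: q² = 500 - 4² = 500 - 16 = 484
q = 22
Check: 4² + 22² = 16 + 484 = 500 ✓

500 = 4² + 22²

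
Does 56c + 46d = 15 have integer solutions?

Step 1: Compute gcd(56, 46).
gcd(56, 46) = 2

Step 2: Check divisibility.
Does 2 divide 15? 15 = 2 x 7 + 1, so no.

By the theorem on linear Diophantine equations, 56c + 46d = 15 has integer solutions if and only if gcd(56, 46) divides 15. Since 2 does not divide 15, no solutions exist.

No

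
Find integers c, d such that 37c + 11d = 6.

Step 1: Check solvability.
gcd(37, 11) = 1
Since 1 divides 6, solutions exist.

Step 2: Apply extended Euclidean algorithm to find gcd.
We find integers such that 37*x0 + 11*y0 = 1

Step 3: Scale the particular solution.
Multiply by 6/1 = 6:
c = 18, d = -60

Step 4: Verify.
37*(18) + 11*(-60) = 6 = 6 ✓

c = 18, d = -60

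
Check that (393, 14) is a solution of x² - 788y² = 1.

Compute x² = 393² = 154449
Compute 788y² = 788·14² = 788·196 = 154448
x² - 788y² = 154449 - 154448 = 1
Since this equals 1, (393, 14) is a solution.

Yes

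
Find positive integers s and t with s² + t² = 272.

We need to find integers s, t > 0 such that s² + t² = 272.
Trying s = 4: t² = 272 - 4² = 272 - 16 = 256
t = 16
Check: 4² + 16² = 16 + 256 = 272 ✓

272 = 4² + 16²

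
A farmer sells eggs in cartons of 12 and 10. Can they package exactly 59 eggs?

We need non-negative a, b with 12a + 10b = 59.
gcd(12, 10) = 2, and 2 does not divide 59.
No integer solutions exist.

No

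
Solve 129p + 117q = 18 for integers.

Step 1: Check solvability.
gcd(129, 117) = 3
Since 3 divides 18, solutions exist.

Step 2: Apply extended Euclidean algorithm to find gcd.
We find integers such that 129*x0 + 117*y0 = 3

Step 3: Scale the particular solution.
Multiply by 18/3 = 6:
p = 60, q = -66

Step 4: Verify.
129*(60) + 117*(-66) = 18 = 18 ✓

p = 60, q = -66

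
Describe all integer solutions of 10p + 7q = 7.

Step 1: Compute gcd(10, 7) = 1.
Since 1 divides 7, solutions exist.

Step 2: Find a particular solution using extended Euclidean algorithm.
We get p₀ = -14, q₀ = 21.
Check: 10*-14 + 7*21 = 7 = 7 ✓

Step 3: Write the general solution.
p = -14 + (7/1)t = -14 + 7t
q = 21 - (10/1)t = 21 - 10t
for any integer t.

p = -14 + 7t, q = 21 - 10t for integer t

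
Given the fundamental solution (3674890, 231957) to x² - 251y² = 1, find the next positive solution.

Solutions to x² - Dy² = 1 are generated by powers of (x₀ + y₀√D).
The next solution satisfies x₁ + y₁√251 = (x₀ + y₀√251)², giving:
x₁ = x₀² + 251y₀² = 3674890² + 251·231957² = 13504816512100 + 13504816512099 = 27009633024199
y₁ = 2x₀y₀ = 2·3674890·231957 = 1704832919460

Verify: 27009633024199² - 251·1704832919460² = 729520276101901218519591601 - 729520276101901218519591600 = 1 ✓

x = 27009633024199, y = 1704832919460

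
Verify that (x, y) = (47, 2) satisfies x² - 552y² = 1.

Compute x² = 47² = 2209
Compute 552y² = 552·2² = 552·4 = 2208
x² - 552y² = 2209 - 2208 = 1
Since this equals 1, (47, 2) is a solution.

Yes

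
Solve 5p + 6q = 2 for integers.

Step 1: Check solvability.
gcd(5, 6) = 1
Since 1 divides 2, solutions exist.

Step 2: Apply extended Euclidean algorithm to find gcd.
We find integers such that 5*x0 + 6*y0 = 1

Step 3: Scale the particular solution.
Multiply by 2/1 = 2:
p = -2, q = 2

Step 4: Verify.
5*(-2) + 6*(2) = 2 = 2 ✓

p = -2, q = 2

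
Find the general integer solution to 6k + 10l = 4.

Step 1: Compute gcd(6, 10) = 2.
Since 2 divides 4, solutions exist.

Step 2: Find a particular solution using extended Euclidean algorithm.
We get k₀ = 4, l₀ = -2.
Check: 6*4 + 10*-2 = 4 = 4 ✓

Step 3: Write the general solution.
k = 4 + (10/2)t = 4 + 5t
l = -2 - (6/2)t = -2 - 3t
for any integer t.

k = 4 + 5t, l = -2 - 3t for integer t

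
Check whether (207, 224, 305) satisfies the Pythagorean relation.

Compute a² + b²:
207² + 224² = 42849 + 50176 = 93025
Compute c²:
305² = 93025
Since 93025 = 93025, it is a Pythagorean triple.

Yes, it is a Pythagorean triple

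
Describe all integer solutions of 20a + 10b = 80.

Step 1: Compute gcd(20, 10) = 10.
Since 10 divides 80, solutions exist.

Step 2: Find a particular solution using extended Euclidean algorithm.
We get a₀ = 0, b₀ = 8.
Check: 20*0 + 10*8 = 80 = 80 ✓

Step 3: Write the general solution.
a = 0 + (10/10)t = 0 + 1t
b = 8 - (20/10)t = 8 - 2t
for any integer t.

a = 0 + 1t, b = 8 - 2t for integer t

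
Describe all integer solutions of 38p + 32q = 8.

Step 1: Compute gcd(38, 32) = 2.
Since 2 divides 8, solutions exist.

Step 2: Find a particular solution using extended Euclidean algorithm.
We get p₀ = -20, q₀ = 24.
Check: 38*-20 + 32*24 = 8 = 8 ✓

Step 3: Write the general solution.
p = -20 + (32/2)t = -20 + 16t
q = 24 - (38/2)t = 24 - 19t
for any integer t.

p = -20 + 16t, q = 24 - 19t for integer t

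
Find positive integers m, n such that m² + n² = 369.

Search for m with 369 - m² a perfect square.
m = 12: 369 - 12² = 369 - 144 = 225 = 15² ✓
So m = 12, n = 15.

m = 12, n = 15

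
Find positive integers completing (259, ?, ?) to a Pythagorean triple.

We need the other leg and hypotenuse such that 259² + x² = c².
Take x = 660, c = 709: 259² + 660² = 67081 + 435600 = 502681 = 709² ✓
Triple: (259, 660, 709)

(259, 660, 709)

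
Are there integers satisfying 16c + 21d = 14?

Step 1: Compute gcd(16, 21).
gcd(16, 21) = 1

Step 2: Check divisibility.
Does 1 divide 14? 14 = 1 x 14, so yes.

By the theorem on linear Diophantine equations, 16c + 21d = 14 has integer solutions if and only if gcd(16, 21) divides 14. Since 1 | 14, solutions exist.

Yes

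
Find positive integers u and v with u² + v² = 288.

We need to find integers u, v > 0 such that u² + v² = 288.
Trying u = 12: v² = 288 - 12² = 288 - 144 = 144
v = 12
Check: 12² + 12² = 144 + 144 = 288 ✓

288 = 12² + 12²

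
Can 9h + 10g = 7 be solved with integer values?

Step 1: Compute gcd(9, 10).
gcd(9, 10) = 1

Step 2: Check divisibility.
Does 1 divide 7? 7 = 1 x 7, so yes.

By the theorem on linear Diophantine equations, 9h + 10g = 7 has integer solutions if and only if gcd(9, 10) divides 7. Since 1 | 7, solutions exist.

Yes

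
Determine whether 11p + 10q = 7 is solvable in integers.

Step 1: Compute gcd(11, 10).
gcd(11, 10) = 1

Step 2: Check divisibility.
Does 1 divide 7? 7 = 1 x 7, so yes.

By the theorem on linear Diophantine equations, 11p + 10q = 7 has integer solutions if and only if gcd(11, 10) divides 7. Since 1 | 7, solutions exist.

Yes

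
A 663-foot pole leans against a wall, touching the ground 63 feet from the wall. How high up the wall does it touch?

The ladder, wall, and ground form a right triangle with hypotenuse 663 and one leg 63.
By the Pythagorean theorem: h² = 663² - 63² = 439569 - 3969 = 435600
h = √435600 = 660 feet

660 feet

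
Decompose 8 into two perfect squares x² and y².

We need to find integers x, y > 0 such that x² + y² = 8.
Trying x = 2: y² = 8 - 2² = 8 - 4 = 4
y = 2
Check: 2² + 2² = 4 + 4 = 8 ✓

8 = 2² + 2²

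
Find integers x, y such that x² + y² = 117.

We need to find integers x, y > 0 such that x² + y² = 117.
Trying x = 6: y² = 117 - 6² = 117 - 36 = 81
y = 9
Check: 6² + 9² = 36 + 81 = 117 ✓

117 = 6² + 9²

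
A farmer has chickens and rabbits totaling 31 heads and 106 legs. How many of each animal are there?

Let c = chickens, r = rabbits.
Heads: c + r = 31
Legs: 2c + 4r = 106
From the first equation, c = 31 - r. Substitute:
2(31 - r) + 4r = 106
62 + 2r = 106
r = (106 - 62)/2 = 22
c = 31 - 22 = 9

Chickens: 9, Rabbits: 22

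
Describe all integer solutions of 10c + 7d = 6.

Step 1: Compute gcd(10, 7) = 1.
Since 1 divides 6, solutions exist.

Step 2: Find a particular solution using extended Euclidean algorithm.
We get c₀ = -12, d₀ = 18.
Check: 10*-12 + 7*18 = 6 = 6 ✓

Step 3: Write the general solution.
c = -12 + (7/1)t = -12 + 7t
d = 18 - (10/1)t = 18 - 10t
for any integer t.

c = -12 + 7t, d = 18 - 10t for integer t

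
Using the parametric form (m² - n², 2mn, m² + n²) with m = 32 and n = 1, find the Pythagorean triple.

a = m² - n² = 1024 - 1 = 1023
b = 2mn = 2·32·1 = 64
c = m² + n² = 1024 + 1 = 1025
Verify: 1023² + 64² = 1046529 + 4096 = 1050625 = 1025² ✓

(1023, 64, 1025)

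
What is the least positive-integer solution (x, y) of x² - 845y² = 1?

We seek the smallest positive integers (x, y) with x² - 845y² = 1, i.e., x² = 845y² + 1.
Try successive y values:
y = 1: x² = 845·1² + 1 = 846, not a perfect square
y = 2: x² = 845·2² + 1 = 3381, not a perfect square
y = 3: x² = 845·3² + 1 = 7606, not a perfect square
... continuing the search (or via continued fractions) ...
y = 10304396: x² = 845·10304396² + 1 = 89722587501469521, x = 299537289 ✓

Verify: 299537289² - 845·10304396² = 89722587501469521 - 89722587501469520 = 1 ✓

x = 299537289, y = 10304396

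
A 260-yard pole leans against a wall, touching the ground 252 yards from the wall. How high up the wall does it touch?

The ladder, wall, and ground form a right triangle with hypotenuse 260 and one leg 252.
By the Pythagorean theorem: h² = 260² - 252² = 67600 - 63504 = 4096
h = √4096 = 64 yards

64 yards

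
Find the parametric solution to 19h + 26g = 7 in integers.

Step 1: Compute gcd(19, 26) = 1.
Since 1 divides 7, solutions exist.

Step 2: Find a particular solution using extended Euclidean algorithm.
We get h₀ = 77, g₀ = -56.
Check: 19*77 + 26*-56 = 7 = 7 ✓

Step 3: Write the general solution.
h = 77 + (26/1)t = 77 + 26t
g = -56 - (19/1)t = -56 - 19t
for any integer t.

h = 77 + 26t, g = -56 - 19t for integer t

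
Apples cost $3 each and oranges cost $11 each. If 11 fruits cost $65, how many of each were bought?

Let a = apples, o = oranges.
a + o = 11
3a + 11o = 65
Substitute o = 11 - a:
3a + 11(11 - a) = 65
(3 - 11)a = 65 - 121
-8a = -56
a = 7, o = 11 - 7 = 4

Apples: 7, Oranges: 4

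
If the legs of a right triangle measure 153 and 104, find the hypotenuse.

c² = a² + b² = 153² + 104² = 23409 + 10816 = 34225
c = 185

185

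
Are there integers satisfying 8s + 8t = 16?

Step 1: Compute gcd(8, 8).
gcd(8, 8) = 8

Step 2: Check divisibility.
Does 8 divide 16? 16 = 8 x 2, so yes.

By the theorem on linear Diophantine equations, 8s + 8t = 16 has integer solutions if and only if gcd(8, 8) divides 16. Since 8 | 16, solutions exist.

Yes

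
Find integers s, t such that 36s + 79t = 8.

Step 1: Check solvability.
gcd(36, 79) = 1
Since 1 divides 8, solutions exist.

Step 2: Apply extended Euclidean algorithm to find gcd.
We find integers such that 36*x0 + 79*y0 = 1

Step 3: Scale the particular solution.
Multiply by 8/1 = 8:
s = 88, t = -40

Step 4: Verify.
36*(88) + 79*(-40) = 8 = 8 ✓

s = 88, t = -40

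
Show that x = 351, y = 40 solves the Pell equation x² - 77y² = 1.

Compute x² = 351² = 123201
Compute 77y² = 77·40² = 77·1600 = 123200
x² - 77y² = 123201 - 123200 = 1
Since this equals 1, (351, 40) is a solution.

Yes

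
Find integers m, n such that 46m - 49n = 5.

Step 1: Check solvability.
gcd(46, 49) = 1
Since 1 divides 5, solutions exist.

Step 2: Apply extended Euclidean algorithm to find gcd.
We find integers such that 46*x0 + 49*y0 = 1

Step 3: Scale the particular solution.
Multiply by 5/1 = 5:
m = 80, n = 75

Step 4: Verify.
46*(80) - 49*(75) = 5 = 5 ✓

m = 80, n = 75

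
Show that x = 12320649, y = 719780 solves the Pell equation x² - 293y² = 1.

Compute x² = 12320649² = 151798391781201
Compute 293y² = 293·719780² = 293·518083248400 = 151798391781200
x² - 293y² = 151798391781201 - 151798391781200 = 1
Since this equals 1, (12320649, 719780) is a solution.

Yes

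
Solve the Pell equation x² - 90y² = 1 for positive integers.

We seek the smallest positive integers (x, y) with x² - 90y² = 1, i.e., x² = 90y² + 1.
Try successive y values:
y = 1: x² = 90·1² + 1 = 91, not a perfect square
y = 2: x² = 90·2² + 1 = 361, x = 19 ✓

Verify: 19² - 90·2² = 361 - 360 = 1 ✓

x = 19, y = 2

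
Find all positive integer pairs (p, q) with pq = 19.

The positive divisors of 19 are: 1, 19.
Each divisor d gives the pair (d, 19/d):
(1, 19), (19, 1)

(1, 19), (19, 1)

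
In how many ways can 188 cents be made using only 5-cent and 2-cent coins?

We need non-negative integers (x, y) with 5x + 2y = 188.
For each x from 0 to 37, check if (188 - 5x) is a non-negative multiple of 2.
Solutions (x, y): (0,94), (2,89), (4,84), (6,79), ...
Count: 19

19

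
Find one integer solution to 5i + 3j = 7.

Step 1: Check solvability.
gcd(5, 3) = 1
Since 1 divides 7, solutions exist.

Step 2: Apply extended Euclidean algorithm to find gcd.
We find integers such that 5*x0 + 3*y0 = 1

Step 3: Scale the particular solution.
Multiply by 7/1 = 7:
i = -7, j = 14

Step 4: Verify.
5*(-7) + 3*(14) = 7 = 7 ✓

i = -7, j = 14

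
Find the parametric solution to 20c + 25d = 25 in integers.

Step 1: Compute gcd(20, 25) = 5.
Since 5 divides 25, solutions exist.

Step 2: Find a particular solution using extended Euclidean algorithm.
We get c₀ = -5, d₀ = 5.
Check: 20*-5 + 25*5 = 25 = 25 ✓

Step 3: Write the general solution.
c = -5 + (25/5)t = -5 + 5t
d = 5 - (20/5)t = 5 - 4t
for any integer t.

c = -5 + 5t, d = 5 - 4t for integer t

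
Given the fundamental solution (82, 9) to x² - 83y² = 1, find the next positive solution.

Solutions to x² - Dy² = 1 are generated by powers of (x₀ + y₀√D).
The next solution satisfies x₁ + y₁√83 = (x₀ + y₀√83)², giving:
x₁ = x₀² + 83y₀² = 82² + 83·9² = 6724 + 6723 = 13447
y₁ = 2x₀y₀ = 2·82·9 = 1476

Verify: 13447² - 83·1476² = 180821809 - 180821808 = 1 ✓

x = 13447, y = 1476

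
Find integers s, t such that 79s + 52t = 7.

Step 1: Check solvability.
gcd(79, 52) = 1
Since 1 divides 7, solutions exist.

Step 2: Apply extended Euclidean algorithm to find gcd.
We find integers such that 79*x0 + 52*y0 = 1

Step 3: Scale the particular solution.
Multiply by 7/1 = 7:
s = -175, t = 266

Step 4: Verify.
79*(-175) + 52*(266) = 7 = 7 ✓

s = -175, t = 266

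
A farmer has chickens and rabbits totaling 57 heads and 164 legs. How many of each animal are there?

Let c = chickens, r = rabbits.
Heads: c + r = 57
Legs: 2c + 4r = 164
From the first equation, c = 57 - r. Substitute:
2(57 - r) + 4r = 164
114 + 2r = 164
r = (164 - 114)/2 = 25
c = 57 - 25 = 32

Chickens: 32, Rabbits: 25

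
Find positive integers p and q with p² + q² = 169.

We need to find integers p, q > 0 such that p² + q² = 169.
Trying p = 5: q² = 169 - 5² = 169 - 25 = 144
q = 12
Check: 5² + 12² = 25 + 144 = 169 ✓

169 = 5² + 12²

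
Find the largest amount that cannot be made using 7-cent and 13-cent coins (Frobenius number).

For two coprime denominations a and b, the Frobenius number (largest value not representable as a non-negative combination) is ab - a - b.
Here gcd(7, 13) = 1, so they are coprime.
F(7, 13) = 7·13 - 7 - 13 = 91 - 20 = 71

71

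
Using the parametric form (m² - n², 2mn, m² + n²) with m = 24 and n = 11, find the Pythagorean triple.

a = m² - n² = 576 - 121 = 455
b = 2mn = 2·24·11 = 528
c = m² + n² = 576 + 121 = 697
Verify: 455² + 528² = 207025 + 278784 = 485809 = 697² ✓

(455, 528, 697)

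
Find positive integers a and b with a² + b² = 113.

We need to find integers a, b > 0 such that a² + b² = 113.
Trying a = 7: b² = 113 - 7² = 113 - 49 = 64
b = 8
Check: 7² + 8² = 49 + 64 = 113 ✓

113 = 7² + 8²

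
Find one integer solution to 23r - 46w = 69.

Step 1: Check solvability.
gcd(23, 46) = 23
Since 23 divides 69, solutions exist.

Step 2: Apply extended Euclidean algorithm to find gcd.
We find integers such that 23*x0 + 46*y0 = 23

Step 3: Scale the particular solution.
Multiply by 69/23 = 3:
r = 3, w = 0

Step 4: Verify.
23*(3) - 46*(0) = 69 = 69 ✓

r = 3, w = 0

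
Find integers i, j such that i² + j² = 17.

We need to find integers i, j > 0 such that i² + j² = 17.
Trying i = 1: j² = 17 - 1² = 17 - 1 = 16
j = 4
Check: 1² + 4² = 1 + 16 = 17 ✓

17 = 1² + 4²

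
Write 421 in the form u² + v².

We need to find integers u, v > 0 such that u² + v² = 421.
Trying u = 14: v² = 421 - 14² = 421 - 196 = 225
v = 15
Check: 14² + 15² = 196 + 225 = 421 ✓

421 = 14² + 15²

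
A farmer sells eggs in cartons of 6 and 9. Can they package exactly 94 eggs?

We need non-negative a, b with 6a + 9b = 94.
gcd(6, 9) = 3, and 3 does not divide 94.
No integer solutions exist.

No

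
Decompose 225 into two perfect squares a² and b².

We need to find integers a, b > 0 such that a² + b² = 225.
Trying a = 9: b² = 225 - 9² = 225 - 81 = 144
b = 12
Check: 9² + 12² = 81 + 144 = 225 ✓

225 = 9² + 12²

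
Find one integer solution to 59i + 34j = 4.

Step 1: Check solvability.
gcd(59, 34) = 1
Since 1 divides 4, solutions exist.

Step 2: Apply extended Euclidean algorithm to find gcd.
We find integers such that 59*x0 + 34*y0 = 1

Step 3: Scale the particular solution.
Multiply by 4/1 = 4:
i = 60, j = -104

Step 4: Verify.
59*(60) + 34*(-104) = 4 = 4 ✓

i = 60, j = -104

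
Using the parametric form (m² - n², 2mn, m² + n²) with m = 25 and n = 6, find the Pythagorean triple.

a = m² - n² = 25² - 6² = 625 - 36 = 589
b = 2mn = 2·25·6 = 300
c = m² + n² = 625 + 36 = 661
Verify: 589² + 300² = 346921 + 90000 = 436921 = 661² ✓

(589, 300, 661)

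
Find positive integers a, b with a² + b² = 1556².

We need a² + b² = 1556² = 2421136.
Trying: 756² + 1360² = 571536 + 1849600 = 2421136 ✓

(756, 1360, 1556)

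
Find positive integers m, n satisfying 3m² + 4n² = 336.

Try small values of m and check whether (336 - 3m²)/4 is a perfect square.
m = 8: 3·8² = 192, so 4n² = 336 - 192 = 144, giving n² = 36, n = 6.
Check: 3·8² + 4·6² = 192 + 144 = 336 ✓

m = 8, n = 6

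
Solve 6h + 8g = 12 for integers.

Step 1: Check solvability.
gcd(6, 8) = 2
Since 2 divides 12, solutions exist.

Step 2: Apply extended Euclidean algorithm to find gcd.
We find integers such that 6*x0 + 8*y0 = 2

Step 3: Scale the particular solution.
Multiply by 12/2 = 6:
h = -6, g = 6

Step 4: Verify.
6*(-6) + 8*(6) = 12 = 12 ✓

h = -6, g = 6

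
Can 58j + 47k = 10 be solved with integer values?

Step 1: Compute gcd(58, 47).
gcd(58, 47) = 1

Step 2: Check divisibility.
Does 1 divide 10? 10 = 1 x 10, so yes.

By the theorem on linear Diophantine equations, 58j + 47k = 10 has integer solutions if and only if gcd(58, 47) divides 10. Since 1 | 10, solutions exist.

Yes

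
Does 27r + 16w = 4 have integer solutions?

Step 1: Compute gcd(27, 16).
gcd(27, 16) = 1

Step 2: Check divisibility.
Does 1 divide 4? 4 = 1 x 4, so yes.

By the theorem on linear Diophantine equations, 27r + 16w = 4 has integer solutions if and only if gcd(27, 16) divides 4. Since 1 | 4, solutions exist.

Yes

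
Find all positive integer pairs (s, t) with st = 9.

The positive divisors of 9 are: 1, 3, 9.
Each divisor d gives the pair (d, 9/d):
(1, 9), (3, 3), (9, 1)

(1, 9), (3, 3), (9, 1)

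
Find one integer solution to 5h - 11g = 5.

Step 1: Check solvability.
gcd(5, 11) = 1
Since 1 divides 5, solutions exist.

Step 2: Apply extended Euclidean algorithm to find gcd.
We find integers such that 5*x0 + 11*y0 = 1

Step 3: Scale the particular solution.
Multiply by 5/1 = 5:
h = -10, g = -5

Step 4: Verify.
5*(-10) - 11*(-5) = 5 = 5 ✓

h = -10, g = -5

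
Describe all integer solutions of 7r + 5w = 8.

Step 1: Compute gcd(7, 5) = 1.
Since 1 divides 8, solutions exist.

Step 2: Find a particular solution using extended Euclidean algorithm.
We get r₀ = -16, w₀ = 24.
Check: 7*-16 + 5*24 = 8 = 8 ✓

Step 3: Write the general solution.
r = -16 + (5/1)t = -16 + 5t
w = 24 - (7/1)t = 24 - 7t
for any integer t.

r = -16 + 5t, w = 24 - 7t for integer t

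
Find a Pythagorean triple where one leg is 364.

We need the other leg and hypotenuse such that 364² + x² = c².
Take x = 1155, c = 1211: 364² + 1155² = 132496 + 1334025 = 1466521 = 1211² ✓
Triple: (1155, 364, 1211)

(1155, 364, 1211)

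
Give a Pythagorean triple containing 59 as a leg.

We need the other leg and hypotenuse such that 59² + x² = c².
Take x = 1740, c = 1741: 59² + 1740² = 3481 + 3027600 = 3031081 = 1741² ✓
Triple: (59, 1740, 1741)

(59, 1740, 1741)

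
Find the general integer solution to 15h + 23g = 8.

Step 1: Compute gcd(15, 23) = 1.
Since 1 divides 8, solutions exist.

Step 2: Find a particular solution using extended Euclidean algorithm.
We get h₀ = -24, g₀ = 16.
Check: 15*-24 + 23*16 = 8 = 8 ✓

Step 3: Write the general solution.
h = -24 + (23/1)t = -24 + 23t
g = 16 - (15/1)t = 16 - 15t
for any integer t.

h = -24 + 23t, g = 16 - 15t for integer t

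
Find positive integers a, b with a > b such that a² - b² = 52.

Factor: a² - b² = (a+b)(a-b) = 52.
We need two factors of 52 with the same parity.
Use a+b = 26 and a-b = 2 (product 26·2 = 52).
Adding: 2a = 28, so a = 14.
Subtracting: 2b = 24, so b = 12.
Check: 14² - 12² = 196 - 144 = 52 ✓

a = 14, b = 12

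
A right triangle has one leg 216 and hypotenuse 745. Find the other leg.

a² = c² - b² = 555025 - 46656 = 508369
a = 713

713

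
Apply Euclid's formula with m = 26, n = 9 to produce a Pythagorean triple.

a = m² - n² = 26² - 9² = 676 - 81 = 595
b = 2mn = 2·26·9 = 468
c = m² + n² = 676 + 81 = 757
Verify: 595² + 468² = 354025 + 219024 = 573049 = 757² ✓

(595, 468, 757)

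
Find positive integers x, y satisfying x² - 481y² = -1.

We need x² = 481y² - 1. Try successive y:
y = 1: x² = 481·1² - 1 = 480, not a perfect square
y = 2: x² = 481·2² - 1 = 1923, not a perfect square
y = 3: x² = 481·3² - 1 = 4328, not a perfect square
...
y = 43961: x² = 481·43961² - 1 = 929565939600 = 964140² ✓
Check: 964140² - 481·43961² = 929565939600 - 929565939601 = -1 ✓

x = 964140, y = 43961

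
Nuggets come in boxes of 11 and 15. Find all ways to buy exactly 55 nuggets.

We need non-negative integers (x, y) with 11x + 15y = 55.
For each x in 0..5, check if 55 - 11x is a non-negative multiple of 15.
x = 5: 15y = 0, y = 0 ✓

(5 boxes of 11, 0 boxes of 15)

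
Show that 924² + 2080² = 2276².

Compute a² + b² = 924² + 2080² = 853776 + 4326400 = 5180176
Compute c² = 2276² = 5180176
Since 5180176 = 5180176, confirmed.

Yes, it is a Pythagorean triple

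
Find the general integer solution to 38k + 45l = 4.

Step 1: Compute gcd(38, 45) = 1.
Since 1 divides 4, solutions exist.

Step 2: Find a particular solution using extended Euclidean algorithm.
We get k₀ = -52, l₀ = 44.
Check: 38*-52 + 45*44 = 4 = 4 ✓

Step 3: Write the general solution.
k = -52 + (45/1)t = -52 + 45t
l = 44 - (38/1)t = 44 - 38t
for any integer t.

k = -52 + 45t, l = 44 - 38t for integer t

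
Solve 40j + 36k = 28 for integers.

Step 1: Check solvability.
gcd(40, 36) = 4
Since 4 divides 28, solutions exist.

Step 2: Apply extended Euclidean algorithm to find gcd.
We find integers such that 40*x0 + 36*y0 = 4

Step 3: Scale the particular solution.
Multiply by 28/4 = 7:
j = 7, k = -7

Step 4: Verify.
40*(7) + 36*(-7) = 28 = 28 ✓

j = 7, k = -7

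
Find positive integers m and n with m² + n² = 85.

We need to find integers m, n > 0 such that m² + n² = 85.
Trying m = 2: n² = 85 - 2² = 85 - 4 = 81
n = 9
Check: 2² + 9² = 4 + 81 = 85 ✓

85 = 2² + 9²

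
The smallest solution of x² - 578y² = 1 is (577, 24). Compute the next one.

Solutions to x² - Dy² = 1 are generated by powers of (x₀ + y₀√D).
The next solution satisfies x₁ + y₁√578 = (x₀ + y₀√578)², giving:
x₁ = x₀² + 578y₀² = 577² + 578·24² = 332929 + 332928 = 665857
y₁ = 2x₀y₀ = 2·577·24 = 27696

Verify: 665857² - 578·27696² = 443365544449 - 443365544448 = 1 ✓

x = 665857, y = 27696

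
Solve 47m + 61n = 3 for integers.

Step 1: Check solvability.
gcd(47, 61) = 1
Since 1 divides 3, solutions exist.

Step 2: Apply extended Euclidean algorithm to find gcd.
We find integers such that 47*x0 + 61*y0 = 1

Step 3: Scale the particular solution.
Multiply by 3/1 = 3:
m = 39, n = -30

Step 4: Verify.
47*(39) + 61*(-30) = 3 = 3 ✓

m = 39, n = -30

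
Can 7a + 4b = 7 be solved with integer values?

Step 1: Compute gcd(7, 4).
gcd(7, 4) = 1

Step 2: Check divisibility.
Does 1 divide 7? 7 = 1 x 7, so yes.

By the theorem on linear Diophantine equations, 7a + 4b = 7 has integer solutions if and only if gcd(7, 4) divides 7. Since 1 | 7, solutions exist.

Yes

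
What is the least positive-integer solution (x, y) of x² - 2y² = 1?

We seek the smallest positive integers (x, y) with x² - 2y² = 1, i.e., x² = 2y² + 1.
Try successive y values:
y = 1: x² = 2·1² + 1 = 3, not a perfect square
y = 2: x² = 2·2² + 1 = 9, x = 3 ✓

Verify: 3² - 2·2² = 9 - 8 = 1 ✓

x = 3, y = 2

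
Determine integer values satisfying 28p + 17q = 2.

Step 1: Check solvability.
gcd(28, 17) = 1
Since 1 divides 2, solutions exist.

Step 2: Apply extended Euclidean algorithm to find gcd.
We find integers such that 28*x0 + 17*y0 = 1

Step 3: Scale the particular solution.
Multiply by 2/1 = 2:
p = -6, q = 10

Step 4: Verify.
28*(-6) + 17*(10) = 2 = 2 ✓

p = -6, q = 10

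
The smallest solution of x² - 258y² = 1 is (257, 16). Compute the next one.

Solutions to x² - Dy² = 1 are generated by powers of (x₀ + y₀√D).
The next solution satisfies x₁ + y₁√258 = (x₀ + y₀√258)², giving:
x₁ = x₀² + 258y₀² = 257² + 258·16² = 66049 + 66048 = 132097
y₁ = 2x₀y₀ = 2·257·16 = 8224

Verify: 132097² - 258·8224² = 17449617409 - 17449617408 = 1 ✓

x = 132097, y = 8224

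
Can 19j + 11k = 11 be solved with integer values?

Step 1: Compute gcd(19, 11).
gcd(19, 11) = 1

Step 2: Check divisibility.
Does 1 divide 11? 11 = 1 x 11, so yes.

By the theorem on linear Diophantine equations, 19j + 11k = 11 has integer solutions if and only if gcd(19, 11) divides 11. Since 1 | 11, solutions exist.

Yes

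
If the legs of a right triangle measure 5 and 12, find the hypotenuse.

c² = a² + b² = 5² + 12² = 25 + 144 = 169
c = 13

13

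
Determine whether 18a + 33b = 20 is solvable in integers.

Step 1: Compute gcd(18, 33).
gcd(18, 33) = 3

Step 2: Check divisibility.
Does 3 divide 20? 20 = 3 x 6 + 2, so no.

By the theorem on linear Diophantine equations, 18a + 33b = 20 has integer solutions if and only if gcd(18, 33) divides 20. Since 3 does not divide 20, no solutions exist.

No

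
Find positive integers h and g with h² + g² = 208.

We need to find integers h, g > 0 such that h² + g² = 208.
Trying h = 8: g² = 208 - 8² = 208 - 64 = 144
g = 12
Check: 8² + 12² = 64 + 144 = 208 ✓

208 = 8² + 12²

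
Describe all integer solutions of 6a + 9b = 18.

Step 1: Compute gcd(6, 9) = 3.
Since 3 divides 18, solutions exist.

Step 2: Find a particular solution using extended Euclidean algorithm.
We get a₀ = -6, b₀ = 6.
Check: 6*-6 + 9*6 = 18 = 18 ✓

Step 3: Write the general solution.
a = -6 + (9/3)t = -6 + 3t
b = 6 - (6/3)t = 6 - 2t
for any integer t.

a = -6 + 3t, b = 6 - 2t for integer t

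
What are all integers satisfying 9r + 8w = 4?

Step 1: Compute gcd(9, 8) = 1.
Since 1 divides 4, solutions exist.

Step 2: Find a particular solution using extended Euclidean algorithm.
We get r₀ = 4, w₀ = -4.
Check: 9*4 + 8*-4 = 4 = 4 ✓

Step 3: Write the general solution.
r = 4 + (8/1)t = 4 + 8t
w = -4 - (9/1)t = -4 - 9t
for any integer t.

r = 4 + 8t, w = -4 - 9t for integer t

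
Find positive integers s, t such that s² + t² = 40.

Search for s with 40 - s² a perfect square.
s = 2: 40 - 2² = 40 - 4 = 36 = 6² ✓
So s = 2, t = 6.

s = 2, t = 6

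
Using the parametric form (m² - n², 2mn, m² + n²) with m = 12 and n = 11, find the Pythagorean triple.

a = m² - n² = 12² - 11² = 144 - 121 = 23
b = 2mn = 2·12·11 = 264
c = m² + n² = 144 + 121 = 265
Verify: 23² + 264² = 529 + 69696 = 70225 = 265² ✓

(23, 264, 265)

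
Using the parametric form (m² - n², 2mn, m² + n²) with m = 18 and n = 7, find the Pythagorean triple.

a = m² - n² = 18² - 7² = 324 - 49 = 275
b = 2mn = 2·18·7 = 252
c = m² + n² = 324 + 49 = 373
Verify: 275² + 252² = 75625 + 63504 = 139129 = 373² ✓

(275, 252, 373)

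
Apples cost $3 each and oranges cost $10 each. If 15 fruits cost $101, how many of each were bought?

Let a = apples, o = oranges.
a + o = 15
3a + 10o = 101
Substitute o = 15 - a:
3a + 10(15 - a) = 101
(3 - 10)a = 101 - 150
-7a = -49
a = 7, o = 15 - 7 = 8

Apples: 7, Oranges: 8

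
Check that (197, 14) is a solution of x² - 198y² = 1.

Compute x² = 197² = 38809
Compute 198y² = 198·14² = 198·196 = 38808
x² - 198y² = 38809 - 38808 = 1
Since this equals 1, (197, 14) is a solution.

Yes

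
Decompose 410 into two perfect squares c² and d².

We need to find integers c, d > 0 such that c² + d² = 410.
Trying c = 7: d² = 410 - 7² = 410 - 49 = 361
d = 19
Check: 7² + 19² = 49 + 361 = 410 ✓

410 = 7² + 19²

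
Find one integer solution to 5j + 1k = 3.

Step 1: Check solvability.
gcd(5, 1) = 1
Since 1 divides 3, solutions exist.

Step 2: Apply extended Euclidean algorithm to find gcd.
We find integers such that 5*x0 + 1*y0 = 1

Step 3: Scale the particular solution.
Multiply by 3/1 = 3:
j = 0, k = 3

Step 4: Verify.
5*(0) + 1*(3) = 3 = 3 ✓

j = 0, k = 3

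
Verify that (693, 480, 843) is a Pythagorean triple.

Compute a² + b² = 693² + 480² = 480249 + 230400 = 710649
Compute c² = 843² = 710649
Since 710649 = 710649, confirmed.

Yes, it is a Pythagorean triple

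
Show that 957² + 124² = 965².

Compute a² + b² = 957² + 124² = 915849 + 15376 = 931225
Compute c² = 965² = 931225
Since 931225 = 931225, confirmed.

Yes, it is a Pythagorean triple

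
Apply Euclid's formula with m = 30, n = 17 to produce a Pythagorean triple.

a = m² - n² = 30² - 17² = 900 - 289 = 611
b = 2mn = 2·30·17 = 1020
c = m² + n² = 900 + 289 = 1189
Verify: 611² + 1020² = 373321 + 1040400 = 1413721 = 1189² ✓

(611, 1020, 1189)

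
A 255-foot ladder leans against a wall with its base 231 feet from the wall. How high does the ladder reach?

The ladder, wall, and ground form a right triangle with hypotenuse 255 and one leg 231.
By the Pythagorean theorem: h² = 255² - 231² = 65025 - 53361 = 11664
h = √11664 = 108 feet

108 feet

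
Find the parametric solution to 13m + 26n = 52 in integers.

Step 1: Compute gcd(13, 26) = 13.
Since 13 divides 52, solutions exist.

Step 2: Find a particular solution using extended Euclidean algorithm.
We get m₀ = 4, n₀ = 0.
Check: 13*4 + 26*0 = 52 = 52 ✓

Step 3: Write the general solution.
m = 4 + (26/13)t = 4 + 2t
n = 0 - (13/13)t = 0 - 1t
for any integer t.

m = 4 + 2t, n = 0 - 1t for integer t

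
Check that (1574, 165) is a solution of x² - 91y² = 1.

Compute x² = 1574² = 2477476
Compute 91y² = 91·165² = 91·27225 = 2477475
x² - 91y² = 2477476 - 2477475 = 1
Since this equals 1, (1574, 165) is a solution.

Yes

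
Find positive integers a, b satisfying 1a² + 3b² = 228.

Try small values of a and check whether (228 - 1a²)/3 is a perfect square.
a = 6: 1·6² = 36, so 3b² = 228 - 36 = 192, giving b² = 64, b = 8.
Check: 1·6² + 3·8² = 36 + 192 = 228 ✓

a = 6, b = 8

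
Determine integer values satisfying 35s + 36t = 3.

Step 1: Check solvability.
gcd(35, 36) = 1
Since 1 divides 3, solutions exist.

Step 2: Apply extended Euclidean algorithm to find gcd.
We find integers such that 35*x0 + 36*y0 = 1

Step 3: Scale the particular solution.
Multiply by 3/1 = 3:
s = -3, t = 3

Step 4: Verify.
35*(-3) + 36*(3) = 3 = 3 ✓

s = -3, t = 3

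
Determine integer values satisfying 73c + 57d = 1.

Step 1: Check solvability.
gcd(73, 57) = 1
Since 1 divides 1, solutions exist.

Step 2: Apply extended Euclidean algorithm to find gcd.
We find integers such that 73*x0 + 57*y0 = 1

Step 3: Scale the particular solution.
Multiply by 1/1 = 1:
c = 25, d = -32

Step 4: Verify.
73*(25) + 57*(-32) = 1 = 1 ✓

c = 25, d = -32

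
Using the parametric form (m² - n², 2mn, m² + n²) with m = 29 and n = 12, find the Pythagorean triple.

a = m² - n² = 841 - 144 = 697
b = 2mn = 2·29·12 = 696
c = m² + n² = 841 + 144 = 985
Verify: 697² + 696² = 485809 + 484416 = 970225 = 985² ✓

(697, 696, 985)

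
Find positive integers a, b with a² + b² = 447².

We need a² + b² = 447² = 199809.
Trying: 153² + 420² = 23409 + 176400 = 199809 ✓

(153, 420, 447)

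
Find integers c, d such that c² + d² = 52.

We need to find integers c, d > 0 such that c² + d² = 52.
Trying c = 4: d² = 52 - 4² = 52 - 16 = 36
d = 6
Check: 4² + 6² = 16 + 36 = 52 ✓

52 = 4² + 6²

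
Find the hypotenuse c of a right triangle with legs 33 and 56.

c² = a² + b² = 33² + 56² = 1089 + 3136 = 4225
c = sqrt(4225) = 65

65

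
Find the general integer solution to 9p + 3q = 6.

Step 1: Compute gcd(9, 3) = 3.
Since 3 divides 6, solutions exist.

Step 2: Find a particular solution using extended Euclidean algorithm.
We get p₀ = 0, q₀ = 2.
Check: 9*0 + 3*2 = 6 = 6 ✓

Step 3: Write the general solution.
p = 0 + (3/3)t = 0 + 1t
q = 2 - (9/3)t = 2 - 3t
for any integer t.

p = 0 + 1t, q = 2 - 3t for integer t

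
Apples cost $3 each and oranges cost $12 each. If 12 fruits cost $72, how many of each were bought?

Let a = apples, o = oranges.
a + o = 12
3a + 12o = 72
Substitute o = 12 - a:
3a + 12(12 - a) = 72
(3 - 12)a = 72 - 144
-9a = -72
a = 8, o = 12 - 8 = 4

Apples: 8, Oranges: 4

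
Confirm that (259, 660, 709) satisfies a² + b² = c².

Compute a² + b² = 259² + 660² = 67081 + 435600 = 502681
Compute c² = 709² = 502681
Since 502681 = 502681, confirmed.

Yes, it is a Pythagorean triple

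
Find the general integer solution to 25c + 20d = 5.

Step 1: Compute gcd(25, 20) = 5.
Since 5 divides 5, solutions exist.

Step 2: Find a particular solution using extended Euclidean algorithm.
We get c₀ = 1, d₀ = -1.
Check: 25*1 + 20*-1 = 5 = 5 ✓

Step 3: Write the general solution.
c = 1 + (20/5)t = 1 + 4t
d = -1 - (25/5)t = -1 - 5t
for any integer t.

c = 1 + 4t, d = -1 - 5t for integer t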